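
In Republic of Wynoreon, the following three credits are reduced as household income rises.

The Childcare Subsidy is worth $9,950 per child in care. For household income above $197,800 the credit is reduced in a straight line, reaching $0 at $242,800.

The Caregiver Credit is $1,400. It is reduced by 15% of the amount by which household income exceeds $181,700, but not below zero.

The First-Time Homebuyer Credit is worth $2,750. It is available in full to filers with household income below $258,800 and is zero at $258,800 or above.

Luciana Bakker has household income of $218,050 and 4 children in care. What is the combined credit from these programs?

Childcare Subsidy: base = 4 × $9,950 = $39,800. $218,050 is $20,250 into a $45,000 phase-out range, leaving 24,750/45,000 of the credit: $39,800 × 24,750/45,000 = $21,890.
Caregiver Credit: 15% of the $36,350 excess over $181,700 is $5,452.50 ≥ base, so the credit is $0.
First-Time Homebuyer Credit: $218,050 is below the $258,800 cutoff, so the full $2,750 applies.
Total: $21,890 + $0 + $2,750 = $24,640.

$24,640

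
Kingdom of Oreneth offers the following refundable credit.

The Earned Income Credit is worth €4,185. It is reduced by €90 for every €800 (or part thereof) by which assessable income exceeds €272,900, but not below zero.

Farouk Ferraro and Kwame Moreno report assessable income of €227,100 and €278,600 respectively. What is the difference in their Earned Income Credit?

€720

Farouk (€227,100): Earned Income Credit: €227,100 is at or below the €272,900 threshold, so the full €4,185 applies.
Kwame (€278,600): Earned Income Credit: income exceeds €272,900 by €5,700, which is 8 full-or-partial €800 increments; reduction = 8 × €90 = €720, leaving €3,465.
Difference: |€4,185 − €3,465| = €720.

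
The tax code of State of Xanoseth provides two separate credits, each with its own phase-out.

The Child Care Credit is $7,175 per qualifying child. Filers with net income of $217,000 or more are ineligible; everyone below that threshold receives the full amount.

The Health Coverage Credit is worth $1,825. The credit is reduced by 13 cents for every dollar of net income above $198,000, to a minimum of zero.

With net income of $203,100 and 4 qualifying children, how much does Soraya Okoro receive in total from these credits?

$29,862

Child Care Credit: base = 4 × $7,175 = $28,700. $203,100 is below the $217,000 cutoff, so the full $28,700 applies.
Health Coverage Credit: 13% of the $5,100 excess over $198,000 is $663; credit = $1,825 − $663 = $1,162.
Total: $28,700 + $1,162 = $29,862.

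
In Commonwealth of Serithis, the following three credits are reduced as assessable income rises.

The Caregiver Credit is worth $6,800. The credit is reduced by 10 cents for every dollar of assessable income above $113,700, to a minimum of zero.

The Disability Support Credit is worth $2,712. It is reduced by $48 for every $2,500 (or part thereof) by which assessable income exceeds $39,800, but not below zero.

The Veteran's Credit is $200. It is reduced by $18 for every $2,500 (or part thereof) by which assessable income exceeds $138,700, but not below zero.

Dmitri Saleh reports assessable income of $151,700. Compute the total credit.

$3,644

Caregiver Credit: 10% of the $38,000 excess over $113,700 is $3,800; credit = $6,800 − $3,800 = $3,000.
Disability Support Credit: income exceeds $39,800 by $111,900, which is 45 full-or-partial $2,500 increments; reduction = 45 × $48 = $2,160, leaving $552.
Veteran's Credit: income exceeds $138,700 by $13,000, which is 6 full-or-partial $2,500 increments; reduction = 6 × $18 = $108, leaving $92.
Total: $3,000 + $552 + $92 = $3,644.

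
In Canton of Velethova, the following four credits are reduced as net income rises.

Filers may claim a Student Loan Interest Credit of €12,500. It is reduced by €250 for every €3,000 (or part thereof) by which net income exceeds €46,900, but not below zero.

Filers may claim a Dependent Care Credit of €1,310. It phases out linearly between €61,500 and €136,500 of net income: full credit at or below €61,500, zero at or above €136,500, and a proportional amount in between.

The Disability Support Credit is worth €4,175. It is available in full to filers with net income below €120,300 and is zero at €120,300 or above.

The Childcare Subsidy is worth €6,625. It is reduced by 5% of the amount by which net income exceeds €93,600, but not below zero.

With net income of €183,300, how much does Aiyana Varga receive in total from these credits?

Student Loan Interest Credit: income exceeds €46,900 by €136,400, which is 46 full-or-partial €3,000 increments; reduction = 46 × €250 = €11,500, leaving €1,000.
Dependent Care Credit: €183,300 is at or above €136,500, so the credit is €0.
Disability Support Credit: €183,300 meets or exceeds the €120,300 cutoff, so the credit is €0.
Childcare Subsidy: 5% of the €89,700 excess over €93,600 is €4,485; credit = €6,625 − €4,485 = €2,140.
Total: €1,000 + €0 + €0 + €2,140 = €3,140.

€3,140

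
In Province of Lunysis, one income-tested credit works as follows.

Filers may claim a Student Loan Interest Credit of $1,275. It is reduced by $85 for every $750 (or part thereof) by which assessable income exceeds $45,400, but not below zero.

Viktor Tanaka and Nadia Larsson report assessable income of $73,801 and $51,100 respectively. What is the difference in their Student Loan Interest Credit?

Viktor ($73,801): Student Loan Interest Credit: income exceeds $45,400 by $28,401 → 38 increments × $85 = $3,230 ≥ base, so the credit is $0.
Nadia ($51,100): Student Loan Interest Credit: income exceeds $45,400 by $5,700, which is 8 full-or-partial $750 increments; reduction = 8 × $85 = $680, leaving $595.
Difference: |$0 − $595| = $595.

$595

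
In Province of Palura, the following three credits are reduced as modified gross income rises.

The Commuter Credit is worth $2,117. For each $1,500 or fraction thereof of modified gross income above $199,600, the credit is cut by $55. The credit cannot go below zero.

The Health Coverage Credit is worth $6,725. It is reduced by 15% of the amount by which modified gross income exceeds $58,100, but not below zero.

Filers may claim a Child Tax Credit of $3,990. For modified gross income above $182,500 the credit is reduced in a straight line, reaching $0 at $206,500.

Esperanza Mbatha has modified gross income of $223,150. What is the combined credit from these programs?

Commuter Credit: income exceeds $199,600 by $23,550, which is 16 full-or-partial $1,500 increments; reduction = 16 × $55 = $880, leaving $1,237.
Health Coverage Credit: 15% of the $165,050 excess over $58,100 is $24,757.50 ≥ base, so the credit is $0.
Child Tax Credit: $223,150 is at or above $206,500, so the credit is $0.
Total: $1,237 + $0 + $0 = $1,237.

$1,237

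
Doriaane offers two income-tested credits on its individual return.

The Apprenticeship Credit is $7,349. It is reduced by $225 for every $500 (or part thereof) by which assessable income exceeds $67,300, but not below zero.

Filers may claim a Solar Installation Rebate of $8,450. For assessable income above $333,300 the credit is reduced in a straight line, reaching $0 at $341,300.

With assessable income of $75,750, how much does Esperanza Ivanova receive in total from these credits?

Apprenticeship Credit: income exceeds $67,300 by $8,450, which is 17 full-or-partial $500 increments; reduction = 17 × $225 = $3,825, leaving $3,524.
Solar Installation Rebate: $75,750 is at or below the $333,300 threshold, so the full $8,450 applies.
Total: $3,524 + $8,450 = $11,974.

$11,974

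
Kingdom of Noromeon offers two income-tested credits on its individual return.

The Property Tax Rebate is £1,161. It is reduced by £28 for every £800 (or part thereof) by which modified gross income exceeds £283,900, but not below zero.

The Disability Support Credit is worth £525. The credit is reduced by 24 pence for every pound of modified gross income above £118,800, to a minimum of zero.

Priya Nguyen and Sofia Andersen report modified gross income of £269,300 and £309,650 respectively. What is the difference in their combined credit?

£924

Priya (£269,300): Property Tax Rebate: £269,300 is at or below the £283,900 threshold, so the full £1,161 applies. Disability Support Credit: 24% of the £150,500 excess over £118,800 is £36,120 ≥ base, so the credit is £0. total £1,161 + £0 = £1,161
Sofia (£309,650): Property Tax Rebate: income exceeds £283,900 by £25,750, which is 33 full-or-partial £800 increments; reduction = 33 × £28 = £924, leaving £237. Disability Support Credit: 24% of the £190,850 excess over £118,800 is £45,804 ≥ base, so the credit is £0. total £237 + £0 = £237
Difference: |£1,161 − £237| = £924.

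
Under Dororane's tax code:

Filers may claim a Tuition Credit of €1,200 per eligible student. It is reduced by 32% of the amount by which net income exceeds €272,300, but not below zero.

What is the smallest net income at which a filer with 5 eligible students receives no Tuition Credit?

Full credit = 5 × €1,200 = €6,000.
The credit falls by 32% of each euro above €272,300, so it reaches zero when the excess is €6,000 / 32% = €18,750: income = €272,300 + €18,750 = €291,050.

€291,050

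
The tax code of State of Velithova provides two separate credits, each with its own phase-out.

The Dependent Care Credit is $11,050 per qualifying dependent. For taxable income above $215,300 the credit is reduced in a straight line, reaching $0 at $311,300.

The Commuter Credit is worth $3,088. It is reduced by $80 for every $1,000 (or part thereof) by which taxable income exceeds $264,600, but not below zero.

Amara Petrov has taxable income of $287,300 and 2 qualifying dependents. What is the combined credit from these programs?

Dependent Care Credit: base = 2 × $11,050 = $22,100. $287,300 is $72,000 into a $96,000 phase-out range, leaving 24,000/96,000 of the credit: $22,100 × 24,000/96,000 = $5,525.
Commuter Credit: income exceeds $264,600 by $22,700, which is 23 full-or-partial $1,000 increments; reduction = 23 × $80 = $1,840, leaving $1,248.
Total: $5,525 + $1,248 = $6,773.

$6,773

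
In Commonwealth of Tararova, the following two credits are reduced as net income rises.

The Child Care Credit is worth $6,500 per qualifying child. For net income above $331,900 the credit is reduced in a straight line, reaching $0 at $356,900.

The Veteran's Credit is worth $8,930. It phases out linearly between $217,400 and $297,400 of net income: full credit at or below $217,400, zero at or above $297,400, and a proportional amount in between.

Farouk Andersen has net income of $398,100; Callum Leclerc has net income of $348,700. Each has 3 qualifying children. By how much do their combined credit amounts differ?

Farouk ($398,100): Child Care Credit: base = 3 × $6,500 = $19,500. $398,100 is at or above $356,900, so the credit is $0. Veteran's Credit: $398,100 is at or above $297,400, so the credit is $0. total $0 + $0 = $0
Callum ($348,700): Child Care Credit: base = 3 × $6,500 = $19,500. $348,700 is $16,800 into a $25,000 phase-out range, leaving 8,200/25,000 of the credit: $19,500 × 8,200/25,000 = $6,396. Veteran's Credit: $348,700 is at or above $297,400, so the credit is $0. total $6,396 + $0 = $6,396
Difference: |$0 − $6,396| = $6,396.

$6,396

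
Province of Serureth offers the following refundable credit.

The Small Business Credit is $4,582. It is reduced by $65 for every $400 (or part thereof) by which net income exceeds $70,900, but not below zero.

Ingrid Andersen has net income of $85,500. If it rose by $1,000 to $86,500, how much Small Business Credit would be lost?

$130

At $85,500 — income exceeds $70,900 by $14,600, which is 37 full-or-partial $400 increments; reduction = 37 × $65 = $2,405, leaving $2,177.
At $86,500 — income exceeds $70,900 by $15,600, which is 39 full-or-partial $400 increments; reduction = 39 × $65 = $2,535, leaving $2,047.
Lost: $2,177 − $2,047 = $130.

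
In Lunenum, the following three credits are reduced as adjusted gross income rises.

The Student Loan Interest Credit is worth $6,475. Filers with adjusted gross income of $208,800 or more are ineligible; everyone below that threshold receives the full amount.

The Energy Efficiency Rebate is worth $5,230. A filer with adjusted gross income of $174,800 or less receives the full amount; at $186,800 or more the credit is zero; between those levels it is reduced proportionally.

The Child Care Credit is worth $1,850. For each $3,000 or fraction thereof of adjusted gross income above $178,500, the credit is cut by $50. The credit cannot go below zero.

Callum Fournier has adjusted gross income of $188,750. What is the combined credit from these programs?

$8,125

Student Loan Interest Credit: $188,750 is below the $208,800 cutoff, so the full $6,475 applies.
Energy Efficiency Rebate: $188,750 is at or above $186,800, so the credit is $0.
Child Care Credit: income exceeds $178,500 by $10,250, which is 4 full-or-partial $3,000 increments; reduction = 4 × $50 = $200, leaving $1,650.
Total: $6,475 + $0 + $1,650 = $8,125.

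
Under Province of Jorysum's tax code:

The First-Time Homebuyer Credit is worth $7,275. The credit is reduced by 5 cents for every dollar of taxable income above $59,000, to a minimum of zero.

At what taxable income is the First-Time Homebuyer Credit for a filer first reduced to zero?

The credit falls by 5% of each dollar above $59,000, so it reaches zero when the excess is $7,275 / 5% = $145,500: income = $59,000 + $145,500 = $204,500.

$204,500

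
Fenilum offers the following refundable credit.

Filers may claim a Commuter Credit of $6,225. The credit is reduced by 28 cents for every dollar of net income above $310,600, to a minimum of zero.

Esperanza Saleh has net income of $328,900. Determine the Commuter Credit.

Commuter Credit: 28% of the $18,300 excess over $310,600 is $5,124; credit = $6,225 − $5,124 = $1,101.

$1,101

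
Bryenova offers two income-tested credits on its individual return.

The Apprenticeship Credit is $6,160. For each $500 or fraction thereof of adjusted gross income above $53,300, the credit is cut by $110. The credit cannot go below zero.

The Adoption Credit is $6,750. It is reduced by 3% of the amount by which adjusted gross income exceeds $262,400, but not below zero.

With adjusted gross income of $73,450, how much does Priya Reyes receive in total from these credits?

Apprenticeship Credit: income exceeds $53,300 by $20,150, which is 41 full-or-partial $500 increments; reduction = 41 × $110 = $4,510, leaving $1,650.
Adoption Credit: $73,450 is at or below the $262,400 threshold, so the full $6,750 applies.
Total: $1,650 + $6,750 = $8,400.

$8,400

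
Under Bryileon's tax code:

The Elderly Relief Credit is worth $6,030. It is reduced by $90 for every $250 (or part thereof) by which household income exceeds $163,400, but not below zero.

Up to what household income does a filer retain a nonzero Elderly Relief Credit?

$179,900

After 66 increments the reduction is 66 × $90 = $5,940, leaving $90; one more increment wipes it out. Increment 66 ends at excess 66 × $250 = $16,500, so the highest qualifying income is $163,400 + $16,500 = $179,900.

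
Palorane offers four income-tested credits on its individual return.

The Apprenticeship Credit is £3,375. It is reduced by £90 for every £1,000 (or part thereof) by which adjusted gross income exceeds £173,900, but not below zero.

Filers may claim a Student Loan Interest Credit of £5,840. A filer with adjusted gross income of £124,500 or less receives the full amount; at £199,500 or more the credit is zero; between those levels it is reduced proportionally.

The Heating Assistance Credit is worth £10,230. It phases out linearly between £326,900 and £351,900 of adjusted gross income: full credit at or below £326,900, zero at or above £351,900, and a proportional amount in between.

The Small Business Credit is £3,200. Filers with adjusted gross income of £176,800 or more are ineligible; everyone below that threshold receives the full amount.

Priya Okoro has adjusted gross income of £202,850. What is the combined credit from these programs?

£10,995

Apprenticeship Credit: income exceeds £173,900 by £28,950, which is 29 full-or-partial £1,000 increments; reduction = 29 × £90 = £2,610, leaving £765.
Student Loan Interest Credit: £202,850 is at or above £199,500, so the credit is £0.
Heating Assistance Credit: £202,850 is at or below the £326,900 threshold, so the full £10,230 applies.
Small Business Credit: £202,850 meets or exceeds the £176,800 cutoff, so the credit is £0.
Total: £765 + £0 + £10,230 + £0 = £10,995.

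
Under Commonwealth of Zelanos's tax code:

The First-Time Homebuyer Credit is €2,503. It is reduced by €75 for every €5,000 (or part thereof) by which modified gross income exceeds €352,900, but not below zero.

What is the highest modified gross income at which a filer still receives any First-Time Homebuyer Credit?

After 33 increments the reduction is 33 × €75 = €2,475, leaving €28; one more increment wipes it out. Increment 33 ends at excess 33 × €5,000 = €165,000, so the highest qualifying income is €352,900 + €165,000 = €517,900.

€517,900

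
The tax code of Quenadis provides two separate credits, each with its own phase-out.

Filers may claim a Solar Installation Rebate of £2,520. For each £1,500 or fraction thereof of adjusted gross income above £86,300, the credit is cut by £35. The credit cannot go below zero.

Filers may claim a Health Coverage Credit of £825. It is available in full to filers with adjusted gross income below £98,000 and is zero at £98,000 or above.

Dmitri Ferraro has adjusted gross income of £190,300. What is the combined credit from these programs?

Solar Installation Rebate: income exceeds £86,300 by £104,000, which is 70 full-or-partial £1,500 increments; reduction = 70 × £35 = £2,450, leaving £70.
Health Coverage Credit: £190,300 meets or exceeds the £98,000 cutoff, so the credit is £0.
Total: £70 + £0 = £70.

£70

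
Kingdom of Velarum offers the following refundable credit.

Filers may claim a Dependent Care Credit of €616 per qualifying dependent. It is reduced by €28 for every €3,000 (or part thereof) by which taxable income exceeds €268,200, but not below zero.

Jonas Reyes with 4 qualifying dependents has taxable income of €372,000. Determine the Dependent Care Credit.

€1,484

Dependent Care Credit: base = 4 × €616 = €2,464. income exceeds €268,200 by €103,800, which is 35 full-or-partial €3,000 increments; reduction = 35 × €28 = €980, leaving €1,484.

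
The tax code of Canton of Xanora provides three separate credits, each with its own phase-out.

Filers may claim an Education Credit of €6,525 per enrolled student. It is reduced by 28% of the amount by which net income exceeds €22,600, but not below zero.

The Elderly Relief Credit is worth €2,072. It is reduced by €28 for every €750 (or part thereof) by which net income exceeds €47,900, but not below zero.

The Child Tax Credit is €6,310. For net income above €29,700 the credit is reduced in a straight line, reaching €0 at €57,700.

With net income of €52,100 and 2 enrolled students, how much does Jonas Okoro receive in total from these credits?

€7,956

Education Credit: base = 2 × €6,525 = €13,050. 28% of the €29,500 excess over €22,600 is €8,260; credit = €13,050 − €8,260 = €4,790.
Elderly Relief Credit: income exceeds €47,900 by €4,200, which is 6 full-or-partial €750 increments; reduction = 6 × €28 = €168, leaving €1,904.
Child Tax Credit: €52,100 is €22,400 into a €28,000 phase-out range, leaving 5,600/28,000 of the credit: €6,310 × 5,600/28,000 = €1,262.
Total: €4,790 + €1,904 + €1,262 = €7,956.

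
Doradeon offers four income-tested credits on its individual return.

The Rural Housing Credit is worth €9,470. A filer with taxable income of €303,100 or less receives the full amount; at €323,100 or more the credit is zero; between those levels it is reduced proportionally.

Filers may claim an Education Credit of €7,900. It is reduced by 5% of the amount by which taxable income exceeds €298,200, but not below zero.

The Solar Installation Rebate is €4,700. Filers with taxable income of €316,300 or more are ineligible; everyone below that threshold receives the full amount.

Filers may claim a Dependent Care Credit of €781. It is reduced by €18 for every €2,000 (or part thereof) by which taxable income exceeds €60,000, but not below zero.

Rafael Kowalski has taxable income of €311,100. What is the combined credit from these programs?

Rural Housing Credit: €311,100 is €8,000 into a €20,000 phase-out range, leaving 12,000/20,000 of the credit: €9,470 × 12,000/20,000 = €5,682.
Education Credit: 5% of the €12,900 excess over €298,200 is €645; credit = €7,900 − €645 = €7,255.
Solar Installation Rebate: €311,100 is below the €316,300 cutoff, so the full €4,700 applies.
Dependent Care Credit: income exceeds €60,000 by €251,100 → 126 increments × €18 = €2,268 ≥ base, so the credit is €0.
Total: €5,682 + €7,255 + €4,700 + €0 = €17,637.

€17,637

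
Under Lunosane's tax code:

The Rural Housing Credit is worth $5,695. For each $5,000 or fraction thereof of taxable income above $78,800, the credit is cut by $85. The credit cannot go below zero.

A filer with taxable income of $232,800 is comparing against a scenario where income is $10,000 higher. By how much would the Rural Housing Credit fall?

$170

At $232,800 — income exceeds $78,800 by $154,000, which is 31 full-or-partial $5,000 increments; reduction = 31 × $85 = $2,635, leaving $3,060.
At $242,800 — income exceeds $78,800 by $164,000, which is 33 full-or-partial $5,000 increments; reduction = 33 × $85 = $2,805, leaving $2,890.
Lost: $3,060 − $2,890 = $170.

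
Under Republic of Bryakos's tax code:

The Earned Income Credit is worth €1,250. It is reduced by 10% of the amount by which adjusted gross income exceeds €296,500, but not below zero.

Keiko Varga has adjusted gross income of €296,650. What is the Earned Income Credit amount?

€1,235

Earned Income Credit: 10% of the €150 excess over €296,500 is €15; credit = €1,250 − €15 = €1,235.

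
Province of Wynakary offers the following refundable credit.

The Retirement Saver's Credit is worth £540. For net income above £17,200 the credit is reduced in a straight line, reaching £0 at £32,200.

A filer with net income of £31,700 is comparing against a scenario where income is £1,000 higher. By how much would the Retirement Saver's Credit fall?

£18

At £31,700 — £31,700 is £14,500 into a £15,000 phase-out range, leaving 500/15,000 of the credit: £540 × 500/15,000 = £18.
At £32,700 — £32,700 is at or above £32,200, so the credit is £0.
Lost: £18 − £0 = £18.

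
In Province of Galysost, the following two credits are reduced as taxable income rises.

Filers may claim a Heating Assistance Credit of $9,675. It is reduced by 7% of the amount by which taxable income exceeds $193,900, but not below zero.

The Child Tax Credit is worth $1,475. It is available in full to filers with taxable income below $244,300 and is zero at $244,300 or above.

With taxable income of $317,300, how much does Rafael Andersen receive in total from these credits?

$1,037

Heating Assistance Credit: 7% of the $123,400 excess over $193,900 is $8,638; credit = $9,675 − $8,638 = $1,037.
Child Tax Credit: $317,300 meets or exceeds the $244,300 cutoff, so the credit is $0.
Total: $1,037 + $0 = $1,037.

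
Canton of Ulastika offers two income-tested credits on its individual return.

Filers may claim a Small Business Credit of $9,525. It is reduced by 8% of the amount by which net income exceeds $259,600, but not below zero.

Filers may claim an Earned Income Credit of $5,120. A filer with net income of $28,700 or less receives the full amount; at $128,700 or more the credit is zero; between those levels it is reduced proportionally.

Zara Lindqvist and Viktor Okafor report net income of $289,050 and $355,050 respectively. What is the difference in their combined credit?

$5,280

Zara ($289,050): Small Business Credit: 8% of the $29,450 excess over $259,600 is $2,356; credit = $9,525 − $2,356 = $7,169. Earned Income Credit: $289,050 is at or above $128,700, so the credit is $0. total $7,169 + $0 = $7,169
Viktor ($355,050): Small Business Credit: 8% of the $95,450 excess over $259,600 is $7,636; credit = $9,525 − $7,636 = $1,889. Earned Income Credit: $355,050 is at or above $128,700, so the credit is $0. total $1,889 + $0 = $1,889
Difference: |$7,169 − $1,889| = $5,280.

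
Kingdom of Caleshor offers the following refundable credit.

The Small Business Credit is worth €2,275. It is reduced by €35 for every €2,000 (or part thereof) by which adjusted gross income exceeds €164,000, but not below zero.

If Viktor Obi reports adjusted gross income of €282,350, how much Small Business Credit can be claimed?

€175

Small Business Credit: income exceeds €164,000 by €118,350, which is 60 full-or-partial €2,000 increments; reduction = 60 × €35 = €2,100, leaving €175.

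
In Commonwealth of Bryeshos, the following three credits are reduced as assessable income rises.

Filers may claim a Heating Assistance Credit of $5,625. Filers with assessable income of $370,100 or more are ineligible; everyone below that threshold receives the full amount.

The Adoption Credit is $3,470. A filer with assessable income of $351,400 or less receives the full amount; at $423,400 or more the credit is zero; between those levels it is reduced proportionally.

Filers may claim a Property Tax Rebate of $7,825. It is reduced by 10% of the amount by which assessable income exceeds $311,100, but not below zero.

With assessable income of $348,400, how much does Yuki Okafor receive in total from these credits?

Heating Assistance Credit: $348,400 is below the $370,100 cutoff, so the full $5,625 applies.
Adoption Credit: $348,400 is at or below the $351,400 threshold, so the full $3,470 applies.
Property Tax Rebate: 10% of the $37,300 excess over $311,100 is $3,730; credit = $7,825 − $3,730 = $4,095.
Total: $5,625 + $3,470 + $4,095 = $13,190.

$13,190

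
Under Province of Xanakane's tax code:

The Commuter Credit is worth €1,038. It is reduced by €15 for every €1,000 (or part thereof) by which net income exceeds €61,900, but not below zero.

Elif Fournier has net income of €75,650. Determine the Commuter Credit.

Commuter Credit: income exceeds €61,900 by €13,750, which is 14 full-or-partial €1,000 increments; reduction = 14 × €15 = €210, leaving €828.

€828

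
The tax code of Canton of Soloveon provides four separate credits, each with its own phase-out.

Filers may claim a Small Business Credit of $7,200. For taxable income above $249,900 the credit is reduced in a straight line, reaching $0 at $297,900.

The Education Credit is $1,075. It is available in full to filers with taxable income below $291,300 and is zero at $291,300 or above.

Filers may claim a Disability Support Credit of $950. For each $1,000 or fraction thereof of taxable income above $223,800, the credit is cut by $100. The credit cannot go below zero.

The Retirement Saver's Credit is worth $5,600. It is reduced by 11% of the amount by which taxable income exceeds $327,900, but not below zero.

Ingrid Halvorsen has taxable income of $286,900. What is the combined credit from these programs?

Small Business Credit: $286,900 is $37,000 into a $48,000 phase-out range, leaving 11,000/48,000 of the credit: $7,200 × 11,000/48,000 = $1,650.
Education Credit: $286,900 is below the $291,300 cutoff, so the full $1,075 applies.
Disability Support Credit: income exceeds $223,800 by $63,100 → 64 increments × $100 = $6,400 ≥ base, so the credit is $0.
Retirement Saver's Credit: $286,900 is at or below the $327,900 threshold, so the full $5,600 applies.
Total: $1,650 + $1,075 + $0 + $5,600 = $8,325.

$8,325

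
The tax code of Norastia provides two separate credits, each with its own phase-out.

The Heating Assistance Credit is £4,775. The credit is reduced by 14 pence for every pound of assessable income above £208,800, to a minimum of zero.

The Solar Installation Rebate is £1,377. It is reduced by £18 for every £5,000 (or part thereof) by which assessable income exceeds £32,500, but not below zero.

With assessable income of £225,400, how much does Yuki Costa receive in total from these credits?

Heating Assistance Credit: 14% of the £16,600 excess over £208,800 is £2,324; credit = £4,775 − £2,324 = £2,451.
Solar Installation Rebate: income exceeds £32,500 by £192,900, which is 39 full-or-partial £5,000 increments; reduction = 39 × £18 = £702, leaving £675.
Total: £2,451 + £675 = £3,126.

£3,126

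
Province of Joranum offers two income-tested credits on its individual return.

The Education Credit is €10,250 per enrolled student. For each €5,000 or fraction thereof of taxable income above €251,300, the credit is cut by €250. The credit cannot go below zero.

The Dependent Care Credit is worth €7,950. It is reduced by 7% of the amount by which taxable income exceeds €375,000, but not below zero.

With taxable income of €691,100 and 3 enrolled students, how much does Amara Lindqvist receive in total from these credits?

Education Credit: base = 3 × €10,250 = €30,750. income exceeds €251,300 by €439,800, which is 88 full-or-partial €5,000 increments; reduction = 88 × €250 = €22,000, leaving €8,750.
Dependent Care Credit: 7% of the €316,100 excess over €375,000 is €22,127 ≥ base, so the credit is €0.
Total: €8,750 + €0 = €8,750.

€8,750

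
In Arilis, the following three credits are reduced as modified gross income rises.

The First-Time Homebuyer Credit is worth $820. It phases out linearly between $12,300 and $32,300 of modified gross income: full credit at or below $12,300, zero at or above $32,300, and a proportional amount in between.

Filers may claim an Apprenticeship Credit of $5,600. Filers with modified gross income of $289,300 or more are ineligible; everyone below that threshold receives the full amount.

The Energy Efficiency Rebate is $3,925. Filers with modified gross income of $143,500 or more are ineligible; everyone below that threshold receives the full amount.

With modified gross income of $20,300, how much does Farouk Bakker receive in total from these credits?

$10,017

First-Time Homebuyer Credit: $20,300 is $8,000 into a $20,000 phase-out range, leaving 12,000/20,000 of the credit: $820 × 12,000/20,000 = $492.
Apprenticeship Credit: $20,300 is below the $289,300 cutoff, so the full $5,600 applies.
Energy Efficiency Rebate: $20,300 is below the $143,500 cutoff, so the full $3,925 applies.
Total: $492 + $5,600 + $3,925 = $10,017.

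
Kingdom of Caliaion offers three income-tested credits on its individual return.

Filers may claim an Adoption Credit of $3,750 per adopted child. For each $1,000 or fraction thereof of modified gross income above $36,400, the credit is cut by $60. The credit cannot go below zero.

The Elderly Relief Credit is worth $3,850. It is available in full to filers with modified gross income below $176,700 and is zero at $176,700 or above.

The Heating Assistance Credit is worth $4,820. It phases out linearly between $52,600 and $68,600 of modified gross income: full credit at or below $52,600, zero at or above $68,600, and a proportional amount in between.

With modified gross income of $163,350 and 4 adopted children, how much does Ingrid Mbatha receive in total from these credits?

Adoption Credit: base = 4 × $3,750 = $15,000. income exceeds $36,400 by $126,950, which is 127 full-or-partial $1,000 increments; reduction = 127 × $60 = $7,620, leaving $7,380.
Elderly Relief Credit: $163,350 is below the $176,700 cutoff, so the full $3,850 applies.
Heating Assistance Credit: $163,350 is at or above $68,600, so the credit is $0.
Total: $7,380 + $3,850 + $0 = $11,230.

$11,230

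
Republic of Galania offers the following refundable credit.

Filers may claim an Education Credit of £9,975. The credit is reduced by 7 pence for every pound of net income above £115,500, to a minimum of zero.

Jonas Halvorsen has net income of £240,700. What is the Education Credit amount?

Education Credit: 7% of the £125,200 excess over £115,500 is £8,764; credit = £9,975 − £8,764 = £1,211.

£1,211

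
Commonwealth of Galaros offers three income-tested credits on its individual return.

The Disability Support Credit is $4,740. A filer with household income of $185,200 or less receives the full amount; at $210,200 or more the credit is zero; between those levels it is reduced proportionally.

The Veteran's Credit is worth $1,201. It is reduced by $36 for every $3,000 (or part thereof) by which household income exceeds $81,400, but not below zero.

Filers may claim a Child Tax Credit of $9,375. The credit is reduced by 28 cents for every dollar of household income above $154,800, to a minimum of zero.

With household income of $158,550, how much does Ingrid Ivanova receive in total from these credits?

$13,330

Disability Support Credit: $158,550 is at or below the $185,200 threshold, so the full $4,740 applies.
Veteran's Credit: income exceeds $81,400 by $77,150, which is 26 full-or-partial $3,000 increments; reduction = 26 × $36 = $936, leaving $265.
Child Tax Credit: 28% of the $3,750 excess over $154,800 is $1,050; credit = $9,375 − $1,050 = $8,325.
Total: $4,740 + $265 + $8,325 = $13,330.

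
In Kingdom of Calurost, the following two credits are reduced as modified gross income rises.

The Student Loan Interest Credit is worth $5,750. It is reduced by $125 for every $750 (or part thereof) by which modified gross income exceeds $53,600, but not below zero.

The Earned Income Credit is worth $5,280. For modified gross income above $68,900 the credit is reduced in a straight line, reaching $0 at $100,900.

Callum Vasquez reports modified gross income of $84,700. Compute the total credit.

Student Loan Interest Credit: income exceeds $53,600 by $31,100, which is 42 full-or-partial $750 increments; reduction = 42 × $125 = $5,250, leaving $500.
Earned Income Credit: $84,700 is $15,800 into a $32,000 phase-out range, leaving 16,200/32,000 of the credit: $5,280 × 16,200/32,000 = $2,673.
Total: $500 + $2,673 = $3,173.

$3,173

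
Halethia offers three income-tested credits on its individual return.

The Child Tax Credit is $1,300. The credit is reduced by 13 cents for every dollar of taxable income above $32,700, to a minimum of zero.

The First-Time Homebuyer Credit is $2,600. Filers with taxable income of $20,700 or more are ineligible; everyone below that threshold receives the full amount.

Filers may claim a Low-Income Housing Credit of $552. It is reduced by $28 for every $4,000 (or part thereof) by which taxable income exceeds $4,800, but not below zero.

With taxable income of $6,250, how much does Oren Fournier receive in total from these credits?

$4,424

Child Tax Credit: $6,250 is at or below the $32,700 threshold, so the full $1,300 applies.
First-Time Homebuyer Credit: $6,250 is below the $20,700 cutoff, so the full $2,600 applies.
Low-Income Housing Credit: income exceeds $4,800 by $1,450, which is 1 full-or-partial $4,000 increment; reduction = 1 × $28 = $28, leaving $524.
Total: $1,300 + $2,600 + $524 = $4,424.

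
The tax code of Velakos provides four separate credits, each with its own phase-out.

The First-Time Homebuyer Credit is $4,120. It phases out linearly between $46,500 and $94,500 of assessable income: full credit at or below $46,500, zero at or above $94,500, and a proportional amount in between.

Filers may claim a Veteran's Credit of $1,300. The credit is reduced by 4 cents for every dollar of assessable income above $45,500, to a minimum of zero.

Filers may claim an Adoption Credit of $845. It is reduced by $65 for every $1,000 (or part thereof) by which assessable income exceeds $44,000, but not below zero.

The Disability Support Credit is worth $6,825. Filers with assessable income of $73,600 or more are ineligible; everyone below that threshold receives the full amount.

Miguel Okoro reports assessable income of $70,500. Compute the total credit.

First-Time Homebuyer Credit: $70,500 is $24,000 into a $48,000 phase-out range, leaving 24,000/48,000 of the credit: $4,120 × 24,000/48,000 = $2,060.
Veteran's Credit: 4% of the $25,000 excess over $45,500 is $1,000; credit = $1,300 − $1,000 = $300.
Adoption Credit: income exceeds $44,000 by $26,500 → 27 increments × $65 = $1,755 ≥ base, so the credit is $0.
Disability Support Credit: $70,500 is below the $73,600 cutoff, so the full $6,825 applies.
Total: $2,060 + $300 + $0 + $6,825 = $9,185.

$9,185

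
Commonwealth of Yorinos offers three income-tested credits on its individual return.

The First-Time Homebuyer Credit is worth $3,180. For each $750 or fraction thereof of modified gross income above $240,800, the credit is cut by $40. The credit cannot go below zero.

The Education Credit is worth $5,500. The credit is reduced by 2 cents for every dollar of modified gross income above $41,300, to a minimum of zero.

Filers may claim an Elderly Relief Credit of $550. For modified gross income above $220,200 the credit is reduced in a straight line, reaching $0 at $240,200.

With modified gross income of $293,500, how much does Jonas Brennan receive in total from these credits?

First-Time Homebuyer Credit: income exceeds $240,800 by $52,700, which is 71 full-or-partial $750 increments; reduction = 71 × $40 = $2,840, leaving $340.
Education Credit: 2% of the $252,200 excess over $41,300 is $5,044; credit = $5,500 − $5,044 = $456.
Elderly Relief Credit: $293,500 is at or above $240,200, so the credit is $0.
Total: $340 + $456 + $0 = $796.

$796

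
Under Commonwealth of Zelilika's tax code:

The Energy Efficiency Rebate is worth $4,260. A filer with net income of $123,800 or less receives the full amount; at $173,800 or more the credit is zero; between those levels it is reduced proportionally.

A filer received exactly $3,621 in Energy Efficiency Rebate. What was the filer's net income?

$3,621 is 3,621/4,260 of the full $4,260, so 639/4,260 of the $50,000 range has been used: income = $123,800 + $50,000 × 639/4,260 = $131,300.

$131,300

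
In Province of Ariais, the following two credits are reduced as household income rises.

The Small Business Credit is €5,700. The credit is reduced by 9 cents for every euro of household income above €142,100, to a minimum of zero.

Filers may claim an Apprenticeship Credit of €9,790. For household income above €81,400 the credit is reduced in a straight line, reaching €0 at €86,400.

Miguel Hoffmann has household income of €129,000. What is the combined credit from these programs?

€5,700

Small Business Credit: €129,000 is at or below the €142,100 threshold, so the full €5,700 applies.
Apprenticeship Credit: €129,000 is at or above €86,400, so the credit is €0.
Total: €5,700 + €0 = €5,700.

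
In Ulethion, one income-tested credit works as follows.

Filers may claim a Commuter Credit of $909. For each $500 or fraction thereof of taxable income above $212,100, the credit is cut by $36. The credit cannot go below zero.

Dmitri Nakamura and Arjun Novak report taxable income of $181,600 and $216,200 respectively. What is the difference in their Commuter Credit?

$324

Dmitri ($181,600): Commuter Credit: $181,600 is at or below the $212,100 threshold, so the full $909 applies.
Arjun ($216,200): Commuter Credit: income exceeds $212,100 by $4,100, which is 9 full-or-partial $500 increments; reduction = 9 × $36 = $324, leaving $585.
Difference: |$909 − $585| = $324.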